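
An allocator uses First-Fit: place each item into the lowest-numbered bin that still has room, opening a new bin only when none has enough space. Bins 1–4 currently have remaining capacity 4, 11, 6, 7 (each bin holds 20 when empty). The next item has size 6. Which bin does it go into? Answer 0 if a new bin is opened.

Bins with room: bin 2 (11), bin 3 (6), bin 4 (7).
The first with room is bin 2.

2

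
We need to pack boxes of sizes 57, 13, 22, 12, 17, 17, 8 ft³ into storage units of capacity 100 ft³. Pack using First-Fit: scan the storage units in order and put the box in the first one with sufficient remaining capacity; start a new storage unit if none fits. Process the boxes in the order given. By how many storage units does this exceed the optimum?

First-Fit: [57,13,22,8] [12,17,17] → 2 storage units.
Total size 146 ft³; any packing needs at least ⌈146/100⌉ = 2 storage units.
So 2 is already optimal.

0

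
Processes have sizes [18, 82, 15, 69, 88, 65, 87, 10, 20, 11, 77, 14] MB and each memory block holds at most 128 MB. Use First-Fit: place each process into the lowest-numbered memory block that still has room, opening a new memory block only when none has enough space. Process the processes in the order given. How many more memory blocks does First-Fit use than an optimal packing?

0

First-Fit: [18,82,15,10] [69,20,11,14] [88] [65] [87] [77] → 6 memory blocks.
6 processes exceed 64 MB (half the capacity), and no two of those can share a memory block, so at least 6 memory blocks are needed.
So 6 is already optimal.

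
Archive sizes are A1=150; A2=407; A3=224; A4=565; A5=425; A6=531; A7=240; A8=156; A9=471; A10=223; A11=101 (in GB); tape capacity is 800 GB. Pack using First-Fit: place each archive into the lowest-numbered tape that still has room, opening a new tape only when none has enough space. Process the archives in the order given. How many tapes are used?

A1 (150 GB) → tape 1 (remaining 650 GB)
A2 (407 GB) → tape 1 (remaining 243 GB)
A3 (224 GB) → tape 1 (remaining 19 GB)
A4 (565 GB) → tape 2 (remaining 235 GB)
A5 (425 GB) → tape 3 (remaining 375 GB)
A6 (531 GB) → tape 4 (remaining 269 GB)
A7 (240 GB) → tape 3 (remaining 135 GB)
A8 (156 GB) → tape 2 (remaining 79 GB)
A9 (471 GB) → tape 5 (remaining 329 GB)
A10 (223 GB) → tape 4 (remaining 46 GB)
A11 (101 GB) → tape 3 (remaining 34 GB)

5 tapes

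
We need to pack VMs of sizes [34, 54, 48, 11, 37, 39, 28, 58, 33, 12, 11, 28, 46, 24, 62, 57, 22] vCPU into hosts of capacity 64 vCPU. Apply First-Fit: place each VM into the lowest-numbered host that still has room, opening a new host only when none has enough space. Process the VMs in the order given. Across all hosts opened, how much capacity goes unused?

host 1: place 34 vCPU, 30 vCPU left
host 2: place 54 vCPU, 10 vCPU left
host 3: place 48 vCPU, 16 vCPU left
host 1: place 11 vCPU, 19 vCPU left
host 4: place 37 vCPU, 27 vCPU left
host 5: place 39 vCPU, 25 vCPU left
host 6: place 28 vCPU, 36 vCPU left
host 7: place 58 vCPU, 6 vCPU left
host 6: place 33 vCPU, 3 vCPU left
host 1: place 12 vCPU, 7 vCPU left
host 3: place 11 vCPU, 5 vCPU left
host 8: place 28 vCPU, 36 vCPU left
host 9: place 46 vCPU, 18 vCPU left
host 4: place 24 vCPU, 3 vCPU left
host 10: place 62 vCPU, 2 vCPU left
host 11: place 57 vCPU, 7 vCPU left
host 5: place 22 vCPU, 3 vCPU left
11 hosts × 64 vCPU = 704 vCPU; used 604 vCPU; unused 100 vCPU.

100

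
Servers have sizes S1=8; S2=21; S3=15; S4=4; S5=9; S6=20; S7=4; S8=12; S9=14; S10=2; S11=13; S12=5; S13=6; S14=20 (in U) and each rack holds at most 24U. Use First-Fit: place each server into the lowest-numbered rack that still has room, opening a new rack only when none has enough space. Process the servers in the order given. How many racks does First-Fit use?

8

Put S1 (8U) in rack 1; 16U remain.
Put S2 (21U) in rack 2; 3U remain.
Put S3 (15U) in rack 1; 1U remain.
Put S4 (4U) in rack 3; 20U remain.
Put S5 (9U) in rack 3; 11U remain.
Put S6 (20U) in rack 4; 4U remain.
Put S7 (4U) in rack 3; 7U remain.
Put S8 (12U) in rack 5; 12U remain.
Put S9 (14U) in rack 6; 10U remain.
Put S10 (2U) in rack 2; 1U remain.
Put S11 (13U) in rack 7; 11U remain.
Put S12 (5U) in rack 3; 2U remain.
Put S13 (6U) in rack 5; 6U remain.
Put S14 (20U) in rack 8; 4U remain.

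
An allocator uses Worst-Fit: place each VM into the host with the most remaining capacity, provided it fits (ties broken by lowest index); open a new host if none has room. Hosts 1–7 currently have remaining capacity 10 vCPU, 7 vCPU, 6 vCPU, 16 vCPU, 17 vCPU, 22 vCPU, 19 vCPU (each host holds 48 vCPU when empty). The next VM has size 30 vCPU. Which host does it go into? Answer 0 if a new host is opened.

0

No host has ≥ 30 vCPU free, so a new host is opened.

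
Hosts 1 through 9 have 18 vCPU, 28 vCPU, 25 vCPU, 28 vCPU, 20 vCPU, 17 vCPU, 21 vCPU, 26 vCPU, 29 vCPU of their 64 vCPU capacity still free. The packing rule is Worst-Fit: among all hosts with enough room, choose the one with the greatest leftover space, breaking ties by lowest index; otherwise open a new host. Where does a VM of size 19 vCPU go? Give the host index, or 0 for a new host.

Hosts with room: host 2 (28 vCPU), host 3 (25 vCPU), host 4 (28 vCPU), host 5 (20 vCPU), host 7 (21 vCPU), host 8 (26 vCPU), host 9 (29 vCPU).
Most room is host 9 with 29 vCPU free.

9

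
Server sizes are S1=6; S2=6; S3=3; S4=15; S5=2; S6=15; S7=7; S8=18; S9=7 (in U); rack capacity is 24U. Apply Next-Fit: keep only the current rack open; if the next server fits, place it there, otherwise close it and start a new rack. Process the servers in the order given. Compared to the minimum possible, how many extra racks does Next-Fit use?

1

Next-Fit: [6,6,3] [15,2] [15,7] [18] [7] → 5 racks.
Total size 79U; any packing needs at least ⌈79/24⌉ = 4 racks.
An optimal packing achieves that bound: [18,6] [15,7,2] [15,7] [6,3] → 4 racks.
Excess: 5 − 4 = 1.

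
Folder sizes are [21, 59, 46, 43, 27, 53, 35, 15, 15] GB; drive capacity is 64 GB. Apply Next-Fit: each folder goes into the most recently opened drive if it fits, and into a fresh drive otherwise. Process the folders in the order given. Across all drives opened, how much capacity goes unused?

drive 1: place 21 GB, 43 GB left
drive 2: place 59 GB, 5 GB left
drive 3: place 46 GB, 18 GB left
drive 4: place 43 GB, 21 GB left
drive 5: place 27 GB, 37 GB left
drive 6: place 53 GB, 11 GB left
drive 7: place 35 GB, 29 GB left
drive 7: place 15 GB, 14 GB left
drive 8: place 15 GB, 49 GB left
8 drives × 64 GB = 512 GB; used 314 GB; unused 198 GB.

198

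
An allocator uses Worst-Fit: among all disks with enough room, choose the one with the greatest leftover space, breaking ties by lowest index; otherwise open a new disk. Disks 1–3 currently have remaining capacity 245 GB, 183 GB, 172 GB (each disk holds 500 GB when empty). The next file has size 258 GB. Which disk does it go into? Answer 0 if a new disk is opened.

0

No disk has ≥ 258 GB free, so a new disk is opened.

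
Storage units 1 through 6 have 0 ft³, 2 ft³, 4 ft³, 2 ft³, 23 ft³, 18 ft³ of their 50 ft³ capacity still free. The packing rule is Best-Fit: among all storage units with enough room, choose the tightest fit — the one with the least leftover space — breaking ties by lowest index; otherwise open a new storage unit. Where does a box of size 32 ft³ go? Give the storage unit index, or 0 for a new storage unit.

0

No storage unit has ≥ 32 ft³ free, so a new storage unit is opened.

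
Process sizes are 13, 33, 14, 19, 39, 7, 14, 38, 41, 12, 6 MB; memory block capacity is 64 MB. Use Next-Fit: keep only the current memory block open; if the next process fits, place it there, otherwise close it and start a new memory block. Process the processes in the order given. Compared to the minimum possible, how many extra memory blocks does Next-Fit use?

0

Next-Fit: [13,33,14] [19,39] [7,14,38] [41,12,6] → 4 memory blocks.
Total size 236 MB; any packing needs at least ⌈236/64⌉ = 4 memory blocks.
So 4 is already optimal.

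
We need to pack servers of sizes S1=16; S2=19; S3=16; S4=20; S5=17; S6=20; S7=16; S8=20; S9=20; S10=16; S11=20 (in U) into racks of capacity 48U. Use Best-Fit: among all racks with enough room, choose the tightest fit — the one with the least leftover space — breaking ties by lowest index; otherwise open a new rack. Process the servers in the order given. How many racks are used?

S1 (16U) → rack 1 (remaining 32U)
S2 (19U) → rack 1 (remaining 13U)
S3 (16U) → rack 2 (remaining 32U)
S4 (20U) → rack 2 (remaining 12U)
S5 (17U) → rack 3 (remaining 31U)
S6 (20U) → rack 3 (remaining 11U)
S7 (16U) → rack 4 (remaining 32U)
S8 (20U) → rack 4 (remaining 12U)
S9 (20U) → rack 5 (remaining 28U)
S10 (16U) → rack 5 (remaining 12U)
S11 (20U) → rack 6 (remaining 28U)

6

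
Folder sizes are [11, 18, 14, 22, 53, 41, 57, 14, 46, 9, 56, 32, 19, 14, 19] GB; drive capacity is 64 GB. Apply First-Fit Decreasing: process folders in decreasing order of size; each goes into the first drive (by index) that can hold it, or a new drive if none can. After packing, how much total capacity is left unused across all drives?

23

Sorted descending: 57, 56, 53, 46, 41, 32, 22, 19, 19, 18, 14, 14, 14, 11, 9.
Put 57 GB in drive 1; 7 GB remain.
Put 56 GB in drive 2; 8 GB remain.
Put 53 GB in drive 3; 11 GB remain.
Put 46 GB in drive 4; 18 GB remain.
Put 41 GB in drive 5; 23 GB remain.
Put 32 GB in drive 6; 32 GB remain.
Put 22 GB in drive 5; 1 GB remain.
Put 19 GB in drive 6; 13 GB remain.
Put 19 GB in drive 7; 45 GB remain.
Put 18 GB in drive 4; 0 GB remain.
Put 14 GB in drive 7; 31 GB remain.
Put 14 GB in drive 7; 17 GB remain.
Put 14 GB in drive 7; 3 GB remain.
Put 11 GB in drive 3; 0 GB remain.
Put 9 GB in drive 6; 4 GB remain.
7 drives × 64 GB = 448 GB; used 425 GB; unused 23 GB.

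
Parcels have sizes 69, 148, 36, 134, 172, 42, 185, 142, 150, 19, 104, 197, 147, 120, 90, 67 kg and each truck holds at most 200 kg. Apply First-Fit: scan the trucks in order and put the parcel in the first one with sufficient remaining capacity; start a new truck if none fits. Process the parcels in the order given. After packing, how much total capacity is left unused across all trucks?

Put 69 kg in truck 1; 131 kg remain.
Put 148 kg in truck 2; 52 kg remain.
Put 36 kg in truck 1; 95 kg remain.
Put 134 kg in truck 3; 66 kg remain.
Put 172 kg in truck 4; 28 kg remain.
Put 42 kg in truck 1; 53 kg remain.
Put 185 kg in truck 5; 15 kg remain.
Put 142 kg in truck 6; 58 kg remain.
Put 150 kg in truck 7; 50 kg remain.
Put 19 kg in truck 1; 34 kg remain.
Put 104 kg in truck 8; 96 kg remain.
Put 197 kg in truck 9; 3 kg remain.
Put 147 kg in truck 10; 53 kg remain.
Put 120 kg in truck 11; 80 kg remain.
Put 90 kg in truck 8; 6 kg remain.
Put 67 kg in truck 11; 13 kg remain.
11 trucks × 200 kg = 2200 kg; used 1822 kg; unused 378 kg.

378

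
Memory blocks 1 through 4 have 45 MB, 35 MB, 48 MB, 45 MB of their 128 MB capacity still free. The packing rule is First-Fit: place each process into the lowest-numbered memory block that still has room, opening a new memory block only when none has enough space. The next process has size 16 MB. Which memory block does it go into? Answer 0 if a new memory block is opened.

Memory blocks with room: memory block 1 (45 MB), memory block 2 (35 MB), memory block 3 (48 MB), memory block 4 (45 MB).
The first with room is memory block 1.

1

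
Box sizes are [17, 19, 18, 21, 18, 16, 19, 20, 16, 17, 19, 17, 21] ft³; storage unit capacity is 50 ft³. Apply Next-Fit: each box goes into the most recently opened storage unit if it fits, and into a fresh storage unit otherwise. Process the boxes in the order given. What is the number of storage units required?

Put 17 ft³ in storage unit 1; 33 ft³ remain.
Put 19 ft³ in storage unit 1; 14 ft³ remain.
Put 18 ft³ in storage unit 2; 32 ft³ remain.
Put 21 ft³ in storage unit 2; 11 ft³ remain.
Put 18 ft³ in storage unit 3; 32 ft³ remain.
Put 16 ft³ in storage unit 3; 16 ft³ remain.
Put 19 ft³ in storage unit 4; 31 ft³ remain.
Put 20 ft³ in storage unit 4; 11 ft³ remain.
Put 16 ft³ in storage unit 5; 34 ft³ remain.
Put 17 ft³ in storage unit 5; 17 ft³ remain.
Put 19 ft³ in storage unit 6; 31 ft³ remain.
Put 17 ft³ in storage unit 6; 14 ft³ remain.
Put 21 ft³ in storage unit 7; 29 ft³ remain.
Final storage units: [17,19] [18,21] [18,16] [19,20] [16,17] [19,17] [21].

7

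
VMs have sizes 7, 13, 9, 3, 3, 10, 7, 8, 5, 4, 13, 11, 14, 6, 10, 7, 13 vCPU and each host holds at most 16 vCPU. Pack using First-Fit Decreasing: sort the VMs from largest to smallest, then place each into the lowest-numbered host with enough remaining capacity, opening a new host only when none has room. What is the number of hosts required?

10

Sorted descending: 14, 13, 13, 13, 11, 10, 10, 9, 8, 7, 7, 7, 6, 5, 4, 3, 3.
14 vCPU → host 1 (remaining 2 vCPU)
13 vCPU → host 2 (remaining 3 vCPU)
13 vCPU → host 3 (remaining 3 vCPU)
13 vCPU → host 4 (remaining 3 vCPU)
11 vCPU → host 5 (remaining 5 vCPU)
10 vCPU → host 6 (remaining 6 vCPU)
10 vCPU → host 7 (remaining 6 vCPU)
9 vCPU → host 8 (remaining 7 vCPU)
8 vCPU → host 9 (remaining 8 vCPU)
7 vCPU → host 8 (remaining 0 vCPU)
7 vCPU → host 9 (remaining 1 vCPU)
7 vCPU → host 10 (remaining 9 vCPU)
6 vCPU → host 6 (remaining 0 vCPU)
5 vCPU → host 5 (remaining 0 vCPU)
4 vCPU → host 7 (remaining 2 vCPU)
3 vCPU → host 2 (remaining 0 vCPU)
3 vCPU → host 3 (remaining 0 vCPU)
Final hosts: [14] [13,3] [13,3] [13] [11,5] [10,6] [10,4] [9,7] [8,7] [7].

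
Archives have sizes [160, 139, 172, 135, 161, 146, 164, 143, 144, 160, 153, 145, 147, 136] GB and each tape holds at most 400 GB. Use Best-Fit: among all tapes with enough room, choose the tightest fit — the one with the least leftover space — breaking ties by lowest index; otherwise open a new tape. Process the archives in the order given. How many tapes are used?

160 GB → tape 1 (remaining 240 GB)
139 GB → tape 1 (remaining 101 GB)
172 GB → tape 2 (remaining 228 GB)
135 GB → tape 2 (remaining 93 GB)
161 GB → tape 3 (remaining 239 GB)
146 GB → tape 3 (remaining 93 GB)
164 GB → tape 4 (remaining 236 GB)
143 GB → tape 4 (remaining 93 GB)
144 GB → tape 5 (remaining 256 GB)
160 GB → tape 5 (remaining 96 GB)
153 GB → tape 6 (remaining 247 GB)
145 GB → tape 6 (remaining 102 GB)
147 GB → tape 7 (remaining 253 GB)
136 GB → tape 7 (remaining 117 GB)
Final tapes: [160,139] [172,135] [161,146] [164,143] [144,160] [153,145] [147,136].

7 tapes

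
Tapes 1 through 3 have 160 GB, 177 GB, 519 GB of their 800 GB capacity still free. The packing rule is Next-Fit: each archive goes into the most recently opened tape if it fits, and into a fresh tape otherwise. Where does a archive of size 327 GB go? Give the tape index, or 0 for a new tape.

Next-Fit only looks at tape 3, which has 519 GB free.
327 GB fits there.

3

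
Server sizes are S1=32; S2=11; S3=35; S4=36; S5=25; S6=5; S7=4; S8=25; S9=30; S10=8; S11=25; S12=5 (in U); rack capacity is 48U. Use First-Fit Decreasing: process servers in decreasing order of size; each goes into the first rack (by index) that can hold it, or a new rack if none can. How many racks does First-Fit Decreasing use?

7 racks

Sorted descending: 36, 35, 32, 30, 25, 25, 25, 11, 8, 5, 5, 4.
rack 1: place 36U, 12U left
rack 2: place 35U, 13U left
rack 3: place 32U, 16U left
rack 4: place 30U, 18U left
rack 5: place 25U, 23U left
rack 6: place 25U, 23U left
rack 7: place 25U, 23U left
rack 1: place 11U, 1U left
rack 2: place 8U, 5U left
rack 2: place 5U, 0U left
rack 3: place 5U, 11U left
rack 3: place 4U, 7U left
Final racks: [36,11] [35,8,5] [32,5,4] [30] [25] [25] [25].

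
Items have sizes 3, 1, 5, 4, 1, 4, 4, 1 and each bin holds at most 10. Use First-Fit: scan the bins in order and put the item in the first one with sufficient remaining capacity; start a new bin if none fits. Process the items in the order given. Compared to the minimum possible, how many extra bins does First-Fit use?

0

First-Fit: [3,1,5,1] [4,4,1] [4] → 3 bins.
Total size 23; any packing needs at least ⌈23/10⌉ = 3 bins.
So 3 is already optimal.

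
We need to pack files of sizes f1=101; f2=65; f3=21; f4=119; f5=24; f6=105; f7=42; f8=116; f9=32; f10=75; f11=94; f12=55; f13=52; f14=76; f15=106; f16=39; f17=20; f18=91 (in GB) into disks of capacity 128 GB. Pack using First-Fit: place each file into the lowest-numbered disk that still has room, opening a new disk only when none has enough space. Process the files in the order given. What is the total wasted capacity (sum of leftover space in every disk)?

175

Put f1 (101 GB) in disk 1; 27 GB remain.
Put f2 (65 GB) in disk 2; 63 GB remain.
Put f3 (21 GB) in disk 1; 6 GB remain.
Put f4 (119 GB) in disk 3; 9 GB remain.
Put f5 (24 GB) in disk 2; 39 GB remain.
Put f6 (105 GB) in disk 4; 23 GB remain.
Put f7 (42 GB) in disk 5; 86 GB remain.
Put f8 (116 GB) in disk 6; 12 GB remain.
Put f9 (32 GB) in disk 2; 7 GB remain.
Put f10 (75 GB) in disk 5; 11 GB remain.
Put f11 (94 GB) in disk 7; 34 GB remain.
Put f12 (55 GB) in disk 8; 73 GB remain.
Put f13 (52 GB) in disk 8; 21 GB remain.
Put f14 (76 GB) in disk 9; 52 GB remain.
Put f15 (106 GB) in disk 10; 22 GB remain.
Put f16 (39 GB) in disk 9; 13 GB remain.
Put f17 (20 GB) in disk 4; 3 GB remain.
Put f18 (91 GB) in disk 11; 37 GB remain.
11 disks × 128 GB = 1408 GB; used 1233 GB; unused 175 GB.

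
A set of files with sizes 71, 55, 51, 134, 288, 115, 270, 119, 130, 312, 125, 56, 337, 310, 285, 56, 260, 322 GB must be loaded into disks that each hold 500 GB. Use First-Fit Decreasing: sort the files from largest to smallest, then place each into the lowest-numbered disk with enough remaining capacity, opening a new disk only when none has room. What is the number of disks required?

8

Sorted descending: 337, 322, 312, 310, 288, 285, 270, 260, 134, 130, 125, 119, 115, 71, 56, 56, 55, 51.
Put 337 GB in disk 1; 163 GB remain.
Put 322 GB in disk 2; 178 GB remain.
Put 312 GB in disk 3; 188 GB remain.
Put 310 GB in disk 4; 190 GB remain.
Put 288 GB in disk 5; 212 GB remain.
Put 285 GB in disk 6; 215 GB remain.
Put 270 GB in disk 7; 230 GB remain.
Put 260 GB in disk 8; 240 GB remain.
Put 134 GB in disk 1; 29 GB remain.
Put 130 GB in disk 2; 48 GB remain.
Put 125 GB in disk 3; 63 GB remain.
Put 119 GB in disk 4; 71 GB remain.
Put 115 GB in disk 5; 97 GB remain.
Put 71 GB in disk 4; 0 GB remain.
Put 56 GB in disk 3; 7 GB remain.
Put 56 GB in disk 5; 41 GB remain.
Put 55 GB in disk 6; 160 GB remain.
Put 51 GB in disk 6; 109 GB remain.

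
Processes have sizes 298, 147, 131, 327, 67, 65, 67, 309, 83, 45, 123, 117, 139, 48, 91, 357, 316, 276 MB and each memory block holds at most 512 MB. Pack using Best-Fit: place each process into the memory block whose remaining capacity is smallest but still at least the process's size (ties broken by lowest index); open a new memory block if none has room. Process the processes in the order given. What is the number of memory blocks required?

memory block 1: place 298 MB, 214 MB left
memory block 1: place 147 MB, 67 MB left
memory block 2: place 131 MB, 381 MB left
memory block 2: place 327 MB, 54 MB left
memory block 1: place 67 MB, 0 MB left
memory block 3: place 65 MB, 447 MB left
memory block 3: place 67 MB, 380 MB left
memory block 3: place 309 MB, 71 MB left
memory block 4: place 83 MB, 429 MB left
memory block 2: place 45 MB, 9 MB left
memory block 4: place 123 MB, 306 MB left
memory block 4: place 117 MB, 189 MB left
memory block 4: place 139 MB, 50 MB left
memory block 4: place 48 MB, 2 MB left
memory block 5: place 91 MB, 421 MB left
memory block 5: place 357 MB, 64 MB left
memory block 6: place 316 MB, 196 MB left
memory block 7: place 276 MB, 236 MB left

7 memory blocks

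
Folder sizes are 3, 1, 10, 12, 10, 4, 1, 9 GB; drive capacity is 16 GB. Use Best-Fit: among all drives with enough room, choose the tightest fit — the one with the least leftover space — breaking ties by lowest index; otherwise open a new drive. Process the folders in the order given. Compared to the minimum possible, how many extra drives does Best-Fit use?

0

Best-Fit: [3,1,10,1] [12,4] [10] [9] → 4 drives.
Total size 50 GB; any packing needs at least ⌈50/16⌉ = 4 drives.
So 4 is already optimal.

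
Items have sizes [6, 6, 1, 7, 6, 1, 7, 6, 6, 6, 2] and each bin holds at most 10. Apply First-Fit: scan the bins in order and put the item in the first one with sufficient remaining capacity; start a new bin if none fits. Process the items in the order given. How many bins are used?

8

Put 6 in bin 1; 4 remain.
Put 6 in bin 2; 4 remain.
Put 1 in bin 1; 3 remain.
Put 7 in bin 3; 3 remain.
Put 6 in bin 4; 4 remain.
Put 1 in bin 1; 2 remain.
Put 7 in bin 5; 3 remain.
Put 6 in bin 6; 4 remain.
Put 6 in bin 7; 4 remain.
Put 6 in bin 8; 4 remain.
Put 2 in bin 1; 0 remain.
Final bins: [6,1,1,2] [6] [7] [6] [7] [6] [6] [6].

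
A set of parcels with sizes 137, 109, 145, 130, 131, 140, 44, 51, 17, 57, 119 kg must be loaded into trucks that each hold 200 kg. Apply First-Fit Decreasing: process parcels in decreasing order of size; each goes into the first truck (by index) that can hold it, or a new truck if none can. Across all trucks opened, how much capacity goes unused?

Sorted descending: 145, 140, 137, 131, 130, 119, 109, 57, 51, 44, 17.
truck 1: place 145 kg, 55 kg left
truck 2: place 140 kg, 60 kg left
truck 3: place 137 kg, 63 kg left
truck 4: place 131 kg, 69 kg left
truck 5: place 130 kg, 70 kg left
truck 6: place 119 kg, 81 kg left
truck 7: place 109 kg, 91 kg left
truck 2: place 57 kg, 3 kg left
truck 1: place 51 kg, 4 kg left
truck 3: place 44 kg, 19 kg left
truck 3: place 17 kg, 2 kg left
7 trucks × 200 kg = 1400 kg; used 1080 kg; unused 320 kg.

320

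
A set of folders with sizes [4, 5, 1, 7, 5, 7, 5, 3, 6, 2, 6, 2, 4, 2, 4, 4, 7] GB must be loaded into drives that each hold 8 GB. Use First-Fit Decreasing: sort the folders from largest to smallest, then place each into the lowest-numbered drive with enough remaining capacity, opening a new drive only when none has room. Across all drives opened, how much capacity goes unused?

6

Sorted descending: 7, 7, 7, 6, 6, 5, 5, 5, 4, 4, 4, 4, 3, 2, 2, 2, 1.
drive 1: place 7 GB, 1 GB left
drive 2: place 7 GB, 1 GB left
drive 3: place 7 GB, 1 GB left
drive 4: place 6 GB, 2 GB left
drive 5: place 6 GB, 2 GB left
drive 6: place 5 GB, 3 GB left
drive 7: place 5 GB, 3 GB left
drive 8: place 5 GB, 3 GB left
drive 9: place 4 GB, 4 GB left
drive 9: place 4 GB, 0 GB left
drive 10: place 4 GB, 4 GB left
drive 10: place 4 GB, 0 GB left
drive 6: place 3 GB, 0 GB left
drive 4: place 2 GB, 0 GB left
drive 5: place 2 GB, 0 GB left
drive 7: place 2 GB, 1 GB left
drive 1: place 1 GB, 0 GB left
10 drives × 8 GB = 80 GB; used 74 GB; unused 6 GB.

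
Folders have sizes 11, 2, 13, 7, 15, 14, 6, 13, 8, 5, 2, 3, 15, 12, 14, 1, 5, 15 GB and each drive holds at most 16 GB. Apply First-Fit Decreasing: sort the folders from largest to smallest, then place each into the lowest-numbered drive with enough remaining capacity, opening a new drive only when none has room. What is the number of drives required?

Sorted descending: 15, 15, 15, 14, 14, 13, 13, 12, 11, 8, 7, 6, 5, 5, 3, 2, 2, 1.
drive 1: place 15 GB, 1 GB left
drive 2: place 15 GB, 1 GB left
drive 3: place 15 GB, 1 GB left
drive 4: place 14 GB, 2 GB left
drive 5: place 14 GB, 2 GB left
drive 6: place 13 GB, 3 GB left
drive 7: place 13 GB, 3 GB left
drive 8: place 12 GB, 4 GB left
drive 9: place 11 GB, 5 GB left
drive 10: place 8 GB, 8 GB left
drive 10: place 7 GB, 1 GB left
drive 11: place 6 GB, 10 GB left
drive 9: place 5 GB, 0 GB left
drive 11: place 5 GB, 5 GB left
drive 6: place 3 GB, 0 GB left
drive 4: place 2 GB, 0 GB left
drive 5: place 2 GB, 0 GB left
drive 1: place 1 GB, 0 GB left
Final drives: [15,1] [15] [15] [14,2] [14,2] [13,3] [13] [12] [11,5] [8,7] [6,5].

11 drives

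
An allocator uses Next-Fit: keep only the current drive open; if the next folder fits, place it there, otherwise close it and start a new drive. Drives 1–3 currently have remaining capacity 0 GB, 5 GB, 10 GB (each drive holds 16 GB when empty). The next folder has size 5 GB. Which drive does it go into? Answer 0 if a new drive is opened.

3

Next-Fit only looks at drive 3, which has 10 GB free.
5 GB fits there.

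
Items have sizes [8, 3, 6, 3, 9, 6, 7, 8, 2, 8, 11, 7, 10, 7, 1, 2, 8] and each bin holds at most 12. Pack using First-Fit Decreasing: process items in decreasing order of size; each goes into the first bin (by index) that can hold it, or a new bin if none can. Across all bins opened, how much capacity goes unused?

26

Sorted descending: 11, 10, 9, 8, 8, 8, 8, 7, 7, 7, 6, 6, 3, 3, 2, 2, 1.
bin 1: place 11, 1 left
bin 2: place 10, 2 left
bin 3: place 9, 3 left
bin 4: place 8, 4 left
bin 5: place 8, 4 left
bin 6: place 8, 4 left
bin 7: place 8, 4 left
bin 8: place 7, 5 left
bin 9: place 7, 5 left
bin 10: place 7, 5 left
bin 11: place 6, 6 left
bin 11: place 6, 0 left
bin 3: place 3, 0 left
bin 4: place 3, 1 left
bin 2: place 2, 0 left
bin 5: place 2, 2 left
bin 1: place 1, 0 left
11 bins × 12 = 132; used 106; unused 26.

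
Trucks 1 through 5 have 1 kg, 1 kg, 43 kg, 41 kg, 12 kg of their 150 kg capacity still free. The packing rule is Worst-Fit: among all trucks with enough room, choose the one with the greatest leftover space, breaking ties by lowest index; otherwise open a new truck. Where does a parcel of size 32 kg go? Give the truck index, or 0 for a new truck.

Trucks with room: truck 3 (43 kg), truck 4 (41 kg).
Most room is truck 3 with 43 kg free.

3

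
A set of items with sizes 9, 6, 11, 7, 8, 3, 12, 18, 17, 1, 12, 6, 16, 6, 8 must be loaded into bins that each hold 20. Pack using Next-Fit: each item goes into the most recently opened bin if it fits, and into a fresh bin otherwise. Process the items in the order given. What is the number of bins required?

Put 9 in bin 1; 11 remain.
Put 6 in bin 1; 5 remain.
Put 11 in bin 2; 9 remain.
Put 7 in bin 2; 2 remain.
Put 8 in bin 3; 12 remain.
Put 3 in bin 3; 9 remain.
Put 12 in bin 4; 8 remain.
Put 18 in bin 5; 2 remain.
Put 17 in bin 6; 3 remain.
Put 1 in bin 6; 2 remain.
Put 12 in bin 7; 8 remain.
Put 6 in bin 7; 2 remain.
Put 16 in bin 8; 4 remain.
Put 6 in bin 9; 14 remain.
Put 8 in bin 9; 6 remain.

9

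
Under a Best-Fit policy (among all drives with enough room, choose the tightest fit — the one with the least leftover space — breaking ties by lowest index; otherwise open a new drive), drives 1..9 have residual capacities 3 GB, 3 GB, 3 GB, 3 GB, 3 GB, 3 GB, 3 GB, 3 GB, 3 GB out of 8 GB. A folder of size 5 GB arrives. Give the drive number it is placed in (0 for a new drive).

0

No drive has ≥ 5 GB free, so a new drive is opened.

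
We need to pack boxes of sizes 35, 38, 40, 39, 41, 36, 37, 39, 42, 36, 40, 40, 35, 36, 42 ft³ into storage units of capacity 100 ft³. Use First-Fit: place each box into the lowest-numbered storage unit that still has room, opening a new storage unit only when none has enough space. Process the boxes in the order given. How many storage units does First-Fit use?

35 ft³ → storage unit 1 (remaining 65 ft³)
38 ft³ → storage unit 1 (remaining 27 ft³)
40 ft³ → storage unit 2 (remaining 60 ft³)
39 ft³ → storage unit 2 (remaining 21 ft³)
41 ft³ → storage unit 3 (remaining 59 ft³)
36 ft³ → storage unit 3 (remaining 23 ft³)
37 ft³ → storage unit 4 (remaining 63 ft³)
39 ft³ → storage unit 4 (remaining 24 ft³)
42 ft³ → storage unit 5 (remaining 58 ft³)
36 ft³ → storage unit 5 (remaining 22 ft³)
40 ft³ → storage unit 6 (remaining 60 ft³)
40 ft³ → storage unit 6 (remaining 20 ft³)
35 ft³ → storage unit 7 (remaining 65 ft³)
36 ft³ → storage unit 7 (remaining 29 ft³)
42 ft³ → storage unit 8 (remaining 58 ft³)

8 storage units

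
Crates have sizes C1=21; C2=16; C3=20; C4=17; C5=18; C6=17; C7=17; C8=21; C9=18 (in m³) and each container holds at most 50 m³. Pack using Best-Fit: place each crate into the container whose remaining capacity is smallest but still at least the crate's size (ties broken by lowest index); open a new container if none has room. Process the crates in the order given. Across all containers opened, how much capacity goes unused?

85

C1 (21 m³) → container 1 (remaining 29 m³)
C2 (16 m³) → container 1 (remaining 13 m³)
C3 (20 m³) → container 2 (remaining 30 m³)
C4 (17 m³) → container 2 (remaining 13 m³)
C5 (18 m³) → container 3 (remaining 32 m³)
C6 (17 m³) → container 3 (remaining 15 m³)
C7 (17 m³) → container 4 (remaining 33 m³)
C8 (21 m³) → container 4 (remaining 12 m³)
C9 (18 m³) → container 5 (remaining 32 m³)
5 containers × 50 m³ = 250 m³; used 165 m³; unused 85 m³.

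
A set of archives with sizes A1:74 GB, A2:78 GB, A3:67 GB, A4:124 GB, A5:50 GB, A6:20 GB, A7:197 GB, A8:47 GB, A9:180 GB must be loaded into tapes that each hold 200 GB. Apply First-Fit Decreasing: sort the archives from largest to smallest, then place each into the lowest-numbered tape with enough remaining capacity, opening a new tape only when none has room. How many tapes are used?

5

Sorted descending: 197, 180, 124, 78, 74, 67, 50, 47, 20.
tape 1: place 197 GB, 3 GB left
tape 2: place 180 GB, 20 GB left
tape 3: place 124 GB, 76 GB left
tape 4: place 78 GB, 122 GB left
tape 3: place 74 GB, 2 GB left
tape 4: place 67 GB, 55 GB left
tape 4: place 50 GB, 5 GB left
tape 5: place 47 GB, 153 GB left
tape 2: place 20 GB, 0 GB left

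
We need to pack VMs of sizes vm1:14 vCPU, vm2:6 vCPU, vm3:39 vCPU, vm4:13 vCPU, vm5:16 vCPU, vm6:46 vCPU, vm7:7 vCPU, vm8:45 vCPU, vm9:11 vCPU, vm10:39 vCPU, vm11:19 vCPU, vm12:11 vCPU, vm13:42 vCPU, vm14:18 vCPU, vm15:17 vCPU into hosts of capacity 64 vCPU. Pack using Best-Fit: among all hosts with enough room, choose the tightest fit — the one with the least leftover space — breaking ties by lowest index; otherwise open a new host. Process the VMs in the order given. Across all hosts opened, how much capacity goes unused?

41

vm1 (14 vCPU) → host 1 (remaining 50 vCPU)
vm2 (6 vCPU) → host 1 (remaining 44 vCPU)
vm3 (39 vCPU) → host 1 (remaining 5 vCPU)
vm4 (13 vCPU) → host 2 (remaining 51 vCPU)
vm5 (16 vCPU) → host 2 (remaining 35 vCPU)
vm6 (46 vCPU) → host 3 (remaining 18 vCPU)
vm7 (7 vCPU) → host 3 (remaining 11 vCPU)
vm8 (45 vCPU) → host 4 (remaining 19 vCPU)
vm9 (11 vCPU) → host 3 (remaining 0 vCPU)
vm10 (39 vCPU) → host 5 (remaining 25 vCPU)
vm11 (19 vCPU) → host 4 (remaining 0 vCPU)
vm12 (11 vCPU) → host 5 (remaining 14 vCPU)
vm13 (42 vCPU) → host 6 (remaining 22 vCPU)
vm14 (18 vCPU) → host 6 (remaining 4 vCPU)
vm15 (17 vCPU) → host 2 (remaining 18 vCPU)
6 hosts × 64 vCPU = 384 vCPU; used 343 vCPU; unused 41 vCPU.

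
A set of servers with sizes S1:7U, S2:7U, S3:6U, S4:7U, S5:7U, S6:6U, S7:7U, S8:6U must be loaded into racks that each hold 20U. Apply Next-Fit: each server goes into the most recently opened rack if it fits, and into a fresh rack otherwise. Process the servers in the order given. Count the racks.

3

S1 (7U) → rack 1 (remaining 13U)
S2 (7U) → rack 1 (remaining 6U)
S3 (6U) → rack 1 (remaining 0U)
S4 (7U) → rack 2 (remaining 13U)
S5 (7U) → rack 2 (remaining 6U)
S6 (6U) → rack 2 (remaining 0U)
S7 (7U) → rack 3 (remaining 13U)
S8 (6U) → rack 3 (remaining 7U)
Final racks: [7,7,6] [7,7,6] [7,6].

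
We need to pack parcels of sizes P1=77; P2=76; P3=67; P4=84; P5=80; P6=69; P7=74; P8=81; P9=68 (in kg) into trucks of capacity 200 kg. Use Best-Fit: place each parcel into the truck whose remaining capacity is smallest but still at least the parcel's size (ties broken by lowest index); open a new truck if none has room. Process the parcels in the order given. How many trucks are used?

5 trucks

truck 1: place P1 (77 kg), 123 kg left
truck 1: place P2 (76 kg), 47 kg left
truck 2: place P3 (67 kg), 133 kg left
truck 2: place P4 (84 kg), 49 kg left
truck 3: place P5 (80 kg), 120 kg left
truck 3: place P6 (69 kg), 51 kg left
truck 4: place P7 (74 kg), 126 kg left
truck 4: place P8 (81 kg), 45 kg left
truck 5: place P9 (68 kg), 132 kg left
Final trucks: [77,76] [67,84] [80,69] [74,81] [68].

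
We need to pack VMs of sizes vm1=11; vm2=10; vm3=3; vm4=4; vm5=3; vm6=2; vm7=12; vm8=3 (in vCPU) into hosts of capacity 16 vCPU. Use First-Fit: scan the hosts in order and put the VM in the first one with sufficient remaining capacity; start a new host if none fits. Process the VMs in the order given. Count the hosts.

4

host 1: place vm1 (11 vCPU), 5 vCPU left
host 2: place vm2 (10 vCPU), 6 vCPU left
host 1: place vm3 (3 vCPU), 2 vCPU left
host 2: place vm4 (4 vCPU), 2 vCPU left
host 3: place vm5 (3 vCPU), 13 vCPU left
host 1: place vm6 (2 vCPU), 0 vCPU left
host 3: place vm7 (12 vCPU), 1 vCPU left
host 4: place vm8 (3 vCPU), 13 vCPU left
Final hosts: [11,3,2] [10,4] [3,12] [3].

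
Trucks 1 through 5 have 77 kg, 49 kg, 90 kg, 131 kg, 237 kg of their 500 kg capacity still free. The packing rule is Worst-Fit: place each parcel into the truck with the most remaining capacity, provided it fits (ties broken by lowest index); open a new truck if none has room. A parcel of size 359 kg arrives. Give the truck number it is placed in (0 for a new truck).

No truck has ≥ 359 kg free, so a new truck is opened.

0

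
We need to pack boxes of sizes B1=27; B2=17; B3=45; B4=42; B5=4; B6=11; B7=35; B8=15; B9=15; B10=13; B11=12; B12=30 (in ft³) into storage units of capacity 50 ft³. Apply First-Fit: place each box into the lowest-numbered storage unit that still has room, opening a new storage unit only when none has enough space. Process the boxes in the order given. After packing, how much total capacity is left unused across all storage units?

34

storage unit 1: place B1 (27 ft³), 23 ft³ left
storage unit 1: place B2 (17 ft³), 6 ft³ left
storage unit 2: place B3 (45 ft³), 5 ft³ left
storage unit 3: place B4 (42 ft³), 8 ft³ left
storage unit 1: place B5 (4 ft³), 2 ft³ left
storage unit 4: place B6 (11 ft³), 39 ft³ left
storage unit 4: place B7 (35 ft³), 4 ft³ left
storage unit 5: place B8 (15 ft³), 35 ft³ left
storage unit 5: place B9 (15 ft³), 20 ft³ left
storage unit 5: place B10 (13 ft³), 7 ft³ left
storage unit 6: place B11 (12 ft³), 38 ft³ left
storage unit 6: place B12 (30 ft³), 8 ft³ left
6 storage units × 50 ft³ = 300 ft³; used 266 ft³; unused 34 ft³.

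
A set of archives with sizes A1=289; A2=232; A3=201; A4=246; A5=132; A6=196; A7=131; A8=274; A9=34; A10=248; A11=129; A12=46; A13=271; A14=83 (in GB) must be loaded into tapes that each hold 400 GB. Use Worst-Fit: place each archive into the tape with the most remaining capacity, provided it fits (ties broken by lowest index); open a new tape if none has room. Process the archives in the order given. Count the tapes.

8

Put A1 (289 GB) in tape 1; 111 GB remain.
Put A2 (232 GB) in tape 2; 168 GB remain.
Put A3 (201 GB) in tape 3; 199 GB remain.
Put A4 (246 GB) in tape 4; 154 GB remain.
Put A5 (132 GB) in tape 3; 67 GB remain.
Put A6 (196 GB) in tape 5; 204 GB remain.
Put A7 (131 GB) in tape 5; 73 GB remain.
Put A8 (274 GB) in tape 6; 126 GB remain.
Put A9 (34 GB) in tape 2; 134 GB remain.
Put A10 (248 GB) in tape 7; 152 GB remain.
Put A11 (129 GB) in tape 4; 25 GB remain.
Put A12 (46 GB) in tape 7; 106 GB remain.
Put A13 (271 GB) in tape 8; 129 GB remain.
Put A14 (83 GB) in tape 2; 51 GB remain.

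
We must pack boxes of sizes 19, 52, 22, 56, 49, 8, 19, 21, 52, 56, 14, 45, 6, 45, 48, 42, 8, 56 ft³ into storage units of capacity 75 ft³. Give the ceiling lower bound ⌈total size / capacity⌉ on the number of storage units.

9

Total size = 19 + 52 + 22 + 56 + 49 + 8 + 19 + 21 + 52 + 56 + 14 + 45 + 6 + 45 + 48 + 42 + 8 + 56 = 618 ft³.
⌈618 / 75⌉ = 9.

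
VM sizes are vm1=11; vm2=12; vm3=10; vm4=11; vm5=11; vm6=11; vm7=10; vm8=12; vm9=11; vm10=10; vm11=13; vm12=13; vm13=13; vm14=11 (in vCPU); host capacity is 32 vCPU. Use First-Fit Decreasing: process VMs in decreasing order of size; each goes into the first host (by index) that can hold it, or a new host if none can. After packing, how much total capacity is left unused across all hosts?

33

Sorted descending: 13, 13, 13, 12, 12, 11, 11, 11, 11, 11, 11, 10, 10, 10.
host 1: place 13 vCPU, 19 vCPU left
host 1: place 13 vCPU, 6 vCPU left
host 2: place 13 vCPU, 19 vCPU left
host 2: place 12 vCPU, 7 vCPU left
host 3: place 12 vCPU, 20 vCPU left
host 3: place 11 vCPU, 9 vCPU left
host 4: place 11 vCPU, 21 vCPU left
host 4: place 11 vCPU, 10 vCPU left
host 5: place 11 vCPU, 21 vCPU left
host 5: place 11 vCPU, 10 vCPU left
host 6: place 11 vCPU, 21 vCPU left
host 4: place 10 vCPU, 0 vCPU left
host 5: place 10 vCPU, 0 vCPU left
host 6: place 10 vCPU, 11 vCPU left
6 hosts × 32 vCPU = 192 vCPU; used 159 vCPU; unused 33 vCPU.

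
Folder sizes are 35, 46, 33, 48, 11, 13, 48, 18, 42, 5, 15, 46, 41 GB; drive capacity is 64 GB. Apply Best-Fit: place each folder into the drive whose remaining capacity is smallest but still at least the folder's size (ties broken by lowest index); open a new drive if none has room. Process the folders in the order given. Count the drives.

8 drives

drive 1: place 35 GB, 29 GB left
drive 2: place 46 GB, 18 GB left
drive 3: place 33 GB, 31 GB left
drive 4: place 48 GB, 16 GB left
drive 4: place 11 GB, 5 GB left
drive 2: place 13 GB, 5 GB left
drive 5: place 48 GB, 16 GB left
drive 1: place 18 GB, 11 GB left
drive 6: place 42 GB, 22 GB left
drive 2: place 5 GB, 0 GB left
drive 5: place 15 GB, 1 GB left
drive 7: place 46 GB, 18 GB left
drive 8: place 41 GB, 23 GB left
Final drives: [35,18] [46,13,5] [33] [48,11] [48,15] [42] [46] [41].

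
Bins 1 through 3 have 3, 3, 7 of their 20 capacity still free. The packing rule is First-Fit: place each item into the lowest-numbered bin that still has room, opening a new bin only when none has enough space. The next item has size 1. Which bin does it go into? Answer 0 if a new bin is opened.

Bins with room: bin 1 (3), bin 2 (3), bin 3 (7).
The first with room is bin 1.

1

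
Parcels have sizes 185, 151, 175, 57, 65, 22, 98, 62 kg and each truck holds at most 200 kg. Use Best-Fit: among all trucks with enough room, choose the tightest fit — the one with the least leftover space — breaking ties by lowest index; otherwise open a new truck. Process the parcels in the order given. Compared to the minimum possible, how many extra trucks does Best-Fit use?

Best-Fit: [185] [151] [175,22] [57,65,62] [98] → 5 trucks.
Total size 815 kg; any packing needs at least ⌈815/200⌉ = 5 trucks.
So 5 is already optimal.

0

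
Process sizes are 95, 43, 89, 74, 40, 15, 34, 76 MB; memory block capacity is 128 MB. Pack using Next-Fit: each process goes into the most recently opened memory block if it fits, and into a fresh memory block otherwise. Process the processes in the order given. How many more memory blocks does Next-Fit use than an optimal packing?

1

Next-Fit: [95] [43] [89] [74,40] [15,34,76] → 5 memory blocks.
Total size 466 MB; any packing needs at least ⌈466/128⌉ = 4 memory blocks.
An optimal packing achieves that bound: [95,15] [89,34] [76,43] [74,40] → 4 memory blocks.
Excess: 5 − 4 = 1.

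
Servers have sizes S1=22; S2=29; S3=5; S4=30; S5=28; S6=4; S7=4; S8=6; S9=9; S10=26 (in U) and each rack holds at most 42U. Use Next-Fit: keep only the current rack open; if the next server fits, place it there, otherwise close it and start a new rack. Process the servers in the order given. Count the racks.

5

Put S1 (22U) in rack 1; 20U remain.
Put S2 (29U) in rack 2; 13U remain.
Put S3 (5U) in rack 2; 8U remain.
Put S4 (30U) in rack 3; 12U remain.
Put S5 (28U) in rack 4; 14U remain.
Put S6 (4U) in rack 4; 10U remain.
Put S7 (4U) in rack 4; 6U remain.
Put S8 (6U) in rack 4; 0U remain.
Put S9 (9U) in rack 5; 33U remain.
Put S10 (26U) in rack 5; 7U remain.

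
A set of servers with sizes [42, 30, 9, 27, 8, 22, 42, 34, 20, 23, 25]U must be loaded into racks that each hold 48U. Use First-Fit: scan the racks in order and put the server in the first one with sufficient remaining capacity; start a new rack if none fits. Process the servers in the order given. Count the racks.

42U → rack 1 (remaining 6U)
30U → rack 2 (remaining 18U)
9U → rack 2 (remaining 9U)
27U → rack 3 (remaining 21U)
8U → rack 2 (remaining 1U)
22U → rack 4 (remaining 26U)
42U → rack 5 (remaining 6U)
34U → rack 6 (remaining 14U)
20U → rack 3 (remaining 1U)
23U → rack 4 (remaining 3U)
25U → rack 7 (remaining 23U)
Final racks: [42] [30,9,8] [27,20] [22,23] [42] [34] [25].

7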